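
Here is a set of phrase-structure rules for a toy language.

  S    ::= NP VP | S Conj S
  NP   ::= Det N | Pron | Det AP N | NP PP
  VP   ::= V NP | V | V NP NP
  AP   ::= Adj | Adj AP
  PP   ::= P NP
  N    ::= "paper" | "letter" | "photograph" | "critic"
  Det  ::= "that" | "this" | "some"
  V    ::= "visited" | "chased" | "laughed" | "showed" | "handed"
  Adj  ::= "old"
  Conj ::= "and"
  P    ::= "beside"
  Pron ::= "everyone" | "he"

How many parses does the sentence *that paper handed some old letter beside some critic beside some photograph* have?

The two bracketings:
[S [NP [Det that] [N paper]] [VP [V handed] [NP [NP [Det some] [AP [Adj old]] [N letter]] [PP [P beside] [NP [NP [Det some] [N critic]] [PP [P beside] [NP [Det some] [N photograph]]]]]]]]
[S [NP [Det that] [N paper]] [VP [V handed] [NP [NP [NP [Det some] [AP [Adj old]] [N letter]] [PP [P beside] [NP [Det some] [N critic]]]] [PP [P beside] [NP [Det some] [N photograph]]]]]]
The trees differ in how a recursive rule is bracketed over the same span.

2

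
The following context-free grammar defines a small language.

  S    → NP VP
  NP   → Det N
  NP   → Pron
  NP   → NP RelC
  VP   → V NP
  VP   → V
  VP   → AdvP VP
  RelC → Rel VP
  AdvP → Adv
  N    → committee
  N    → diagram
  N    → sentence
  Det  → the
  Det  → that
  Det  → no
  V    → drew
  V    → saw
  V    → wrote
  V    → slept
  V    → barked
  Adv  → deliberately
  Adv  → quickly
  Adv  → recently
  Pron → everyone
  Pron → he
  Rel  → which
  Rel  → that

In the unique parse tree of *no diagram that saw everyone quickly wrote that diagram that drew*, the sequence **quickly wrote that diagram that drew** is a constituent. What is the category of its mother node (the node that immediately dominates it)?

S
  NP
    NP
      Det: no
      N: diagram
    RelC
      Rel: that
      VP
        V: saw
        NP
          Pron: everyone
  VP
    AdvP
      Adv: quickly
    VP
      V: wrote
      NP
        NP
          Det: that
          N: diagram
        RelC
          Rel: that
          VP
            V: drew
The span 'quickly wrote that diagram that drew' is the VP node built by VP → AdvP VP.
Its mother is the S built by S → NP VP.

S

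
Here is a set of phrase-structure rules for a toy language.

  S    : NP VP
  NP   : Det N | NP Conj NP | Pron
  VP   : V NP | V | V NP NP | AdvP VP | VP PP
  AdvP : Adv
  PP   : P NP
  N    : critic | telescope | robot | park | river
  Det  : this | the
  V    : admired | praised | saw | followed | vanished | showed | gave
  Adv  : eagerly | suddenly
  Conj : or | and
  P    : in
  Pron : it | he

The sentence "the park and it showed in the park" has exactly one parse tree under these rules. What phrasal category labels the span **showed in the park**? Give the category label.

VP

[S [NP [NP [Det the] [N park]] [Conj and] [NP [Pron it]]] [VP [VP [V showed]] [PP [P in] [NP [Det the] [N park]]]]]
The span 'showed in the park' is the VP node built by VP → VP PP.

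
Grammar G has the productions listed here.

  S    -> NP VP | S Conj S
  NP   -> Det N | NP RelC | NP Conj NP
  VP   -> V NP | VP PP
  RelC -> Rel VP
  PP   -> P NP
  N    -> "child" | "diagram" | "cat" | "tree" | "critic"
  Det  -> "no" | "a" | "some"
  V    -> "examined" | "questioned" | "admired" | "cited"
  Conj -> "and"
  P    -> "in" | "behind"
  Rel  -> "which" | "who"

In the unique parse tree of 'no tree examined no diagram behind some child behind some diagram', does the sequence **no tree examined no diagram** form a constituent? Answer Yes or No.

[S [NP [Det no] [N tree]] [VP [VP [VP [V examined] [NP [Det no] [N diagram]]] [PP [P behind] [NP [Det some] [N child]]]] [PP [P behind] [NP [Det some] [N diagram]]]]]
The smallest constituent containing 'no tree examined no diagram' is the S spanning 'no tree examined no diagram behind some child behind some diagram'; no single node in the tree dominates exactly the given words.

No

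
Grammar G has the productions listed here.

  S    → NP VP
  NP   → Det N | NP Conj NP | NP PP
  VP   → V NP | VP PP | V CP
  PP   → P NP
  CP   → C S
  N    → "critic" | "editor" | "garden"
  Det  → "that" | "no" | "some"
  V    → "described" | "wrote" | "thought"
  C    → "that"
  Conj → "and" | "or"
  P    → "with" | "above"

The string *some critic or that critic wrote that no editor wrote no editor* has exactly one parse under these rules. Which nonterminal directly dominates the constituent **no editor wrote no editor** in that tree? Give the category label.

[S [NP [NP [Det some] [N critic]] [Conj or] [NP [Det that] [N critic]]] [VP [V wrote] [CP [C that] [S [NP [Det no] [N editor]] [VP [V wrote] [NP [Det no] [N editor]]]]]]]
The span 'no editor wrote no editor' is the S node built by S → NP VP.
Its mother is the CP built by CP → C S.

CP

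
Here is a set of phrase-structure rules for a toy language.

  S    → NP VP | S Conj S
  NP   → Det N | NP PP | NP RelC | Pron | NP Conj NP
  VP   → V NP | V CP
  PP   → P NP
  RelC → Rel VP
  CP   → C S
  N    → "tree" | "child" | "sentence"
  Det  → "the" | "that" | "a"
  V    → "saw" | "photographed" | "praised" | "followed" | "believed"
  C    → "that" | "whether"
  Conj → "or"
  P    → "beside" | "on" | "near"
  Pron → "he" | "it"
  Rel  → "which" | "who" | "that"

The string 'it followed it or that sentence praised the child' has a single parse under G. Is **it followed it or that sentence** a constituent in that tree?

[S [S [NP [Pron it]] [VP [V followed] [NP [Pron it]]]] [Conj or] [S [NP [Det that] [N sentence]] [VP [V praised] [NP [Det the] [N child]]]]]
The smallest constituent containing 'it followed it or that sentence' is the S spanning 'it followed it or that sentence praised the child'; no single node in the tree dominates exactly the given words.

No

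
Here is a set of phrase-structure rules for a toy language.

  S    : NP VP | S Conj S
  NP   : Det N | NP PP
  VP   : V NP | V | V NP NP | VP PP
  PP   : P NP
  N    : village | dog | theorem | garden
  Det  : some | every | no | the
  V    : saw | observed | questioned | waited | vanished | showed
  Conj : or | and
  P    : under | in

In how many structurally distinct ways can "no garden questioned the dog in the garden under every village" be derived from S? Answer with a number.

Two of the 5 distinct bracketings:
[S [NP [Det no] [N garden]] [VP [V questioned] [NP [NP [Det the] [N dog]] [PP [P in] [NP [NP [Det the] [N garden]] [PP [P under] [NP [Det every] [N village]]]]]]]]
[S [NP [Det no] [N garden]] [VP [V questioned] [NP [NP [NP [Det the] [N dog]] [PP [P in] [NP [Det the] [N garden]]]] [PP [P under] [NP [Det every] [N village]]]]]]
The trees differ in how a recursive rule is bracketed over the same span.

5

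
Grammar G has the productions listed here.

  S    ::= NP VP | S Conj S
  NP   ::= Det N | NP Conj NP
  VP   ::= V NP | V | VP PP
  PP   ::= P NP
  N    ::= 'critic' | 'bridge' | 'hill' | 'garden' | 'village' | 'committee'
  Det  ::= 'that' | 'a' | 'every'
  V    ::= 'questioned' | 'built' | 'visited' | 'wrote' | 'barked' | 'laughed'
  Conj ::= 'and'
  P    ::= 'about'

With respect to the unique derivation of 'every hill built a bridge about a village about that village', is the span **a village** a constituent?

[S [NP [Det every] [N hill]] [VP [VP [VP [V built] [NP [Det a] [N bridge]]] [PP [P about] [NP [Det a] [N village]]]] [PP [P about] [NP [Det that] [N village]]]]]
The words 'a village' are exhaustively dominated by a single NP node (built by NP → Det N), so they form a constituent.

Yes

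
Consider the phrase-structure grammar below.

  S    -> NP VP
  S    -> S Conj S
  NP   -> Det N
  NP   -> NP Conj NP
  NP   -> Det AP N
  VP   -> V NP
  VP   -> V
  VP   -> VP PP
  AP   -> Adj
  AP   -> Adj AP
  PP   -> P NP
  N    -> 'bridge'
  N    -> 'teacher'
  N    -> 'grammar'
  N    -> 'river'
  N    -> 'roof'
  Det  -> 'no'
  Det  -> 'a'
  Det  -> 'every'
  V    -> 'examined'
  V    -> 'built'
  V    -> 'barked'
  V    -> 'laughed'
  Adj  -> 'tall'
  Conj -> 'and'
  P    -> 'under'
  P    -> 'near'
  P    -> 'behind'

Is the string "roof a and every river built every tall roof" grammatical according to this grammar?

Ungrammatical

An N word can never sit immediately before a Det word in any string this grammar generates, so the substring 'roof a' rules out a derivation.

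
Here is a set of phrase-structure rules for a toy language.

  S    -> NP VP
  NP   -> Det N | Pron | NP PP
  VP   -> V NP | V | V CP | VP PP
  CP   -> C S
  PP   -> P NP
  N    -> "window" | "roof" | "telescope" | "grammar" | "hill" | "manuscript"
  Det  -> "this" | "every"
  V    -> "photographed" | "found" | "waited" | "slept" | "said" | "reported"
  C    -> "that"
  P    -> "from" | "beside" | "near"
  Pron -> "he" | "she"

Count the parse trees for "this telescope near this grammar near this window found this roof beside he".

Two of the 4 distinct bracketings:
[S [NP [NP [Det this] [N telescope]] [PP [P near] [NP [NP [Det this] [N grammar]] [PP [P near] [NP [Det this] [N window]]]]]] [VP [V found] [NP [NP [Det this] [N roof]] [PP [P beside] [NP [Pron he]]]]]]
[S [NP [NP [Det this] [N telescope]] [PP [P near] [NP [NP [Det this] [N grammar]] [PP [P near] [NP [Det this] [N window]]]]]] [VP [VP [V found] [NP [Det this] [N roof]]] [PP [P beside] [NP [Pron he]]]]]
The difference turns on whether VP → VP PP is used at the relevant span, versus an alternative expansion of VP.

4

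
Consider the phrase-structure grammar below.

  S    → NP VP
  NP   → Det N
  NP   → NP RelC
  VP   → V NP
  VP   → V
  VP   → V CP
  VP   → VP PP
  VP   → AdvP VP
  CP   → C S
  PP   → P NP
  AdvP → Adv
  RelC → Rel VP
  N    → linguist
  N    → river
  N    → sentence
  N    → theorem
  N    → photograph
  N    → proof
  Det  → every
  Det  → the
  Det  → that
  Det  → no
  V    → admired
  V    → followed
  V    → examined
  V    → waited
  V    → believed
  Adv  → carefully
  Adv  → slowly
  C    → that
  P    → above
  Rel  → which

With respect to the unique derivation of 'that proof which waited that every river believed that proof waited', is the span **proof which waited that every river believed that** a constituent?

No

[S [NP [NP [Det that] [N proof]] [RelC [Rel which] [VP [V waited] [CP [C that] [S [NP [Det every] [N river]] [VP [V believed] [NP [Det that] [N proof]]]]]]]] [VP [V waited]]]
The smallest constituent containing 'proof which waited that every river believed that' is the NP spanning 'that proof which waited that every river believed that proof'; no single node in the tree dominates exactly the given words.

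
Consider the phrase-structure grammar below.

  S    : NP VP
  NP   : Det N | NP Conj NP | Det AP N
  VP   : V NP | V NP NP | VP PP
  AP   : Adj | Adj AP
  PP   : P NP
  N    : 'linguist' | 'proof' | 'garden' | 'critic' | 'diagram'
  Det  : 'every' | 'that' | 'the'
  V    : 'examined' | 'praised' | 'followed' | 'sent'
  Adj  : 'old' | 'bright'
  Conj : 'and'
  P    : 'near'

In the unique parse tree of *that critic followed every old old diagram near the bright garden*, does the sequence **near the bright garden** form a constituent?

Yes

[S [NP [Det that] [N critic]] [VP [VP [V followed] [NP [Det every] [AP [Adj old] [AP [Adj old]]] [N diagram]]] [PP [P near] [NP [Det the] [AP [Adj bright]] [N garden]]]]]
The words 'near the bright garden' are exhaustively dominated by a single PP node (built by PP → P NP), so they form a constituent.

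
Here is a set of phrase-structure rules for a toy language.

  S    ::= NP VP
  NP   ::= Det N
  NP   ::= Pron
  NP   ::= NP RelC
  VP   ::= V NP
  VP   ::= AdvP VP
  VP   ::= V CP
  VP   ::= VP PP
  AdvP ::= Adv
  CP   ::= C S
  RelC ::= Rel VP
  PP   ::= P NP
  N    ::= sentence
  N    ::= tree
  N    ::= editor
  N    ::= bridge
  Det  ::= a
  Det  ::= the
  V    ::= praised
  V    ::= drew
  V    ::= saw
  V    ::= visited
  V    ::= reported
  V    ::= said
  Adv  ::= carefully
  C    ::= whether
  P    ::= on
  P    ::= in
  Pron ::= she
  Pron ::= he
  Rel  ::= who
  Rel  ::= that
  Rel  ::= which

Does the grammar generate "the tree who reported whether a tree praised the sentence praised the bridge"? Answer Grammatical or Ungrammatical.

S
  NP
    NP
      Det: the
      N: tree
    RelC
      Rel: who
      VP
        V: reported
        CP
          C: whether
          S
            NP
              Det: a
              N: tree
            VP
              V: praised
              NP
                Det: the
                N: sentence
  VP
    V: praised
    NP
      Det: the
      N: bridge
The bracketing above is licensed at every node by one of the given productions, with S at the root.

Grammatical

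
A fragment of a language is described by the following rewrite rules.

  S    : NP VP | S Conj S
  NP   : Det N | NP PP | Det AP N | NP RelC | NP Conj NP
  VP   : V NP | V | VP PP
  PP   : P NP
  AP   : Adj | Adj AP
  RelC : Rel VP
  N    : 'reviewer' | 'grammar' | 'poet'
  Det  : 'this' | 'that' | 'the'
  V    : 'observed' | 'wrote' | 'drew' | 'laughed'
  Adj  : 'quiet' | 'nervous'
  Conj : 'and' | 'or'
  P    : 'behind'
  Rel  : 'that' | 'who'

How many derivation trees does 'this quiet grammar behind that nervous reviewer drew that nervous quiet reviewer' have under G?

1

[S [NP [NP [Det this] [AP [Adj quiet]] [N grammar]] [PP [P behind] [NP [Det that] [AP [Adj nervous]] [N reviewer]]]] [VP [V drew] [NP [Det that] [AP [Adj nervous] [AP [Adj quiet]]] [N reviewer]]]]
No rule offers an alternative attachment or grouping for any span, so this is the only derivation.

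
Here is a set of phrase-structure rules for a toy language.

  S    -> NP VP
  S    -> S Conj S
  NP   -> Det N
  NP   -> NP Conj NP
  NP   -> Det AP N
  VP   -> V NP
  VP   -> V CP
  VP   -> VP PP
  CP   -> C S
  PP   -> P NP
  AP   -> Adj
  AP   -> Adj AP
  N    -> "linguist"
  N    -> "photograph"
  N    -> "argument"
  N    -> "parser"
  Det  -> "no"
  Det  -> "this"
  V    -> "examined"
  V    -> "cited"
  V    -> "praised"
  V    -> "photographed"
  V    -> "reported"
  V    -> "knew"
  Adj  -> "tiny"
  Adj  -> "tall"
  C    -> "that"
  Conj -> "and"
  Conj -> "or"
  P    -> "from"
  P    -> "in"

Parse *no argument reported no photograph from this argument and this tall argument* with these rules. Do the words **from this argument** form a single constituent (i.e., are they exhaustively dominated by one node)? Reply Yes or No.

No

[S [NP [Det no] [N argument]] [VP [VP [V reported] [NP [Det no] [N photograph]]] [PP [P from] [NP [NP [Det this] [N argument]] [Conj and] [NP [Det this] [AP [Adj tall]] [N argument]]]]]]
The smallest constituent containing 'from this argument' is the PP spanning 'from this argument and this tall argument'; no single node in the tree dominates exactly the given words.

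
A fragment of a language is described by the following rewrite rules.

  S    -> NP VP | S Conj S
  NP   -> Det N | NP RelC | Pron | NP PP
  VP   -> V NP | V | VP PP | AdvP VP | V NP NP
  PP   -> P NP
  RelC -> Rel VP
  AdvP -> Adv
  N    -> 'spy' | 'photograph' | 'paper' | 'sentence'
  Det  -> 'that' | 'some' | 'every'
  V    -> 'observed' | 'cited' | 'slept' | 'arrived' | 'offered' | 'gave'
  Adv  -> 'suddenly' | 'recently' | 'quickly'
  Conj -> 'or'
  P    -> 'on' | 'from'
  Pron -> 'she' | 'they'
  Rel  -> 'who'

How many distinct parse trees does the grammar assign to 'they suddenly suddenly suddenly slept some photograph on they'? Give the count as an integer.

5

Two of the 5 distinct bracketings:
[S [NP [Pron they]] [VP [VP [AdvP [Adv suddenly]] [VP [AdvP [Adv suddenly]] [VP [AdvP [Adv suddenly]] [VP [V slept] [NP [Det some] [N photograph]]]]]] [PP [P on] [NP [Pron they]]]]]
[S [NP [Pron they]] [VP [AdvP [Adv suddenly]] [VP [VP [AdvP [Adv suddenly]] [VP [AdvP [Adv suddenly]] [VP [V slept] [NP [Det some] [N photograph]]]]] [PP [P on] [NP [Pron they]]]]]]
The trees differ in how a recursive rule is bracketed over the same span.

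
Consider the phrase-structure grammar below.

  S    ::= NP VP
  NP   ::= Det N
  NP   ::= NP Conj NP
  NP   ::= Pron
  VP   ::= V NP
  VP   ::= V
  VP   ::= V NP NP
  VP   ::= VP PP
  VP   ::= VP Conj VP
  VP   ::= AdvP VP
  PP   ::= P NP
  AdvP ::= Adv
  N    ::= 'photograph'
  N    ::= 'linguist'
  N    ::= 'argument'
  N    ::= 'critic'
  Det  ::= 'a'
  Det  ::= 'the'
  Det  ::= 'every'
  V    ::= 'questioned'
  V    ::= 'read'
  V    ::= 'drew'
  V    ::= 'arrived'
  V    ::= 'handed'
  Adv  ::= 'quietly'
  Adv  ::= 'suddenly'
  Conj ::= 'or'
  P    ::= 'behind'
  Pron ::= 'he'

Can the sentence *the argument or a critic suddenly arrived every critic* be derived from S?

Grammatical

S
  NP
    NP
      Det: the
      N: argument
    Conj: or
    NP
      Det: a
      N: critic
  VP
    AdvP
      Adv: suddenly
    VP
      V: arrived
      NP
        Det: every
        N: critic
Each bracket corresponds to one application of a listed rule, so the string is derivable from S.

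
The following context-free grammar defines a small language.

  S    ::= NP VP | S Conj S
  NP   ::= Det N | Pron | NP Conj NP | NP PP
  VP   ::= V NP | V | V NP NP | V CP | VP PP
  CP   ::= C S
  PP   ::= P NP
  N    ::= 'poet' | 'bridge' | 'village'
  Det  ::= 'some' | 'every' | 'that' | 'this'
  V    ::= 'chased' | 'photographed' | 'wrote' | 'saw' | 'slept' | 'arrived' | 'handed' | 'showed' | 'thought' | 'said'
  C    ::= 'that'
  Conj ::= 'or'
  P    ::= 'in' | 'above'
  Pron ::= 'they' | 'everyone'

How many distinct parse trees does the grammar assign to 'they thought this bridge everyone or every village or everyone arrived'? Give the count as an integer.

2

The two bracketings:
[S [S [NP [Pron they]] [VP [V thought] [NP [Det this] [N bridge]] [NP [Pron everyone]]]] [Conj or] [S [NP [NP [Det every] [N village]] [Conj or] [NP [Pron everyone]]] [VP [V arrived]]]]
[S [S [NP [Pron they]] [VP [V thought] [NP [Det this] [N bridge]] [NP [NP [Pron everyone]] [Conj or] [NP [Det every] [N village]]]]] [Conj or] [S [NP [Pron everyone]] [VP [V arrived]]]]
The trees differ in how a recursive rule is bracketed over the same span.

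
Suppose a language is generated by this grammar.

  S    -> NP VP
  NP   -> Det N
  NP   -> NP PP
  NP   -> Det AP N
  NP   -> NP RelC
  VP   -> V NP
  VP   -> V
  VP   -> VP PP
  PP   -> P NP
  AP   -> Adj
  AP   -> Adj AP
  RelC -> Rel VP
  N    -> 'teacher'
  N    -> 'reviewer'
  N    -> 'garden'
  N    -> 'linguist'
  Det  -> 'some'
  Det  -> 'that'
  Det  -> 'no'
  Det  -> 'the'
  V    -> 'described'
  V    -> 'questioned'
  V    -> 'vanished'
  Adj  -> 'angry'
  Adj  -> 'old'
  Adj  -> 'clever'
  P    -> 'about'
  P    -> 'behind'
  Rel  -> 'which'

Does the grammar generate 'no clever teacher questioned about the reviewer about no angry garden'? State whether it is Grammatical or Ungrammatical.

Grammatical

S
  NP
    Det: no
    AP
      Adj: clever
    N: teacher
  VP
    VP
      V: questioned
    PP
      P: about
      NP
        NP
          Det: the
          N: reviewer
        PP
          P: about
          NP
            Det: no
            AP
              Adj: angry
            N: garden
The bracketing above is licensed at every node by one of the given productions, with S at the root.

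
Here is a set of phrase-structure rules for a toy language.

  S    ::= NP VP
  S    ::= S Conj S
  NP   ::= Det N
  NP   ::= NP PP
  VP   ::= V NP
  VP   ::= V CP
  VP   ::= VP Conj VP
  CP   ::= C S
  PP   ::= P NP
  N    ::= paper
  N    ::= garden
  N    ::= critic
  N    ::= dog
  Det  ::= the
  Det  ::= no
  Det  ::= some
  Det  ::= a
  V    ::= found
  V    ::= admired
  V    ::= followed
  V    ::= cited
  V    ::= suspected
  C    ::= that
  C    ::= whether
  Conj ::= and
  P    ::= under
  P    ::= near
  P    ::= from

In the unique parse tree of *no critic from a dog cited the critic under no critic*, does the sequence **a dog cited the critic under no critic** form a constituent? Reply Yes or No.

[S [NP [NP [Det no] [N critic]] [PP [P from] [NP [Det a] [N dog]]]] [VP [V cited] [NP [NP [Det the] [N critic]] [PP [P under] [NP [Det no] [N critic]]]]]]
The smallest constituent containing 'a dog cited the critic under no critic' is the S spanning 'no critic from a dog cited the critic under no critic'; no single node in the tree dominates exactly the given words.

No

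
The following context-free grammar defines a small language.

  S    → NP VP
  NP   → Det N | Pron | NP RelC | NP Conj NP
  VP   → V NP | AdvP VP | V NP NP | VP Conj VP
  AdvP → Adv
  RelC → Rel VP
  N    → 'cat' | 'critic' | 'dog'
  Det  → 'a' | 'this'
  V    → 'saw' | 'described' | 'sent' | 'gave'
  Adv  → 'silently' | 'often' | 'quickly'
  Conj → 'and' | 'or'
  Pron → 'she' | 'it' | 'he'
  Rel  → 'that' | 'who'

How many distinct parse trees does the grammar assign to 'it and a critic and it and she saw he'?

5

Two of the 5 distinct bracketings:
[S [NP [NP [Pron it]] [Conj and] [NP [NP [Det a] [N critic]] [Conj and] [NP [NP [Pron it]] [Conj and] [NP [Pron she]]]]] [VP [V saw] [NP [Pron he]]]]
[S [NP [NP [Pron it]] [Conj and] [NP [NP [NP [Det a] [N critic]] [Conj and] [NP [Pron it]]] [Conj and] [NP [Pron she]]]] [VP [V saw] [NP [Pron he]]]]
The trees differ in how a recursive rule is bracketed over the same span.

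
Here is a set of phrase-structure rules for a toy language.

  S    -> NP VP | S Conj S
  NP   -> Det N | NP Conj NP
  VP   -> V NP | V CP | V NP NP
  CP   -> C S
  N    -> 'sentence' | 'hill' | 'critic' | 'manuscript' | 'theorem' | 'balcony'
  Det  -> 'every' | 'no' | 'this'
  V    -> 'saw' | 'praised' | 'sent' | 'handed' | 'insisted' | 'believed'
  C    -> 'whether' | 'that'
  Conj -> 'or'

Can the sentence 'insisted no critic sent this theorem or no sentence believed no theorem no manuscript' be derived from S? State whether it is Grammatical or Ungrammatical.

For S → NP VP, no prefix of the string parses as an NP. The alternative S rule S → S Conj S likewise has no satisfying split.

Ungrammatical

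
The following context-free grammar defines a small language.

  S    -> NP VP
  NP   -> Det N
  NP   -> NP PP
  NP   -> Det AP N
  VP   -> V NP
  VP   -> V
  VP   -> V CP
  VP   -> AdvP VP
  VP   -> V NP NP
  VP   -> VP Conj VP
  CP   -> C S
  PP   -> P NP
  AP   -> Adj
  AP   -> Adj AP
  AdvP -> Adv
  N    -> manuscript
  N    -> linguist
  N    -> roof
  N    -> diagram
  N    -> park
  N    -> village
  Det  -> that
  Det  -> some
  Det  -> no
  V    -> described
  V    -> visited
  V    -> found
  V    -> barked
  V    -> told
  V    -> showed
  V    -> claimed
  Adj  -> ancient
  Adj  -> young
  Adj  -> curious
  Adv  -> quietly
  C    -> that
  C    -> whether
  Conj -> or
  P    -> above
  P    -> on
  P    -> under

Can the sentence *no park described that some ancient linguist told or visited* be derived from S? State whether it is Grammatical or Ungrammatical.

[S [NP [Det no] [N park]] [VP [V described] [CP [C that] [S [NP [Det some] [AP [Adj ancient]] [N linguist]] [VP [VP [V told]] [Conj or] [VP [V visited]]]]]]]
Each bracket corresponds to one application of a listed rule, so the string is derivable from S.

Grammatical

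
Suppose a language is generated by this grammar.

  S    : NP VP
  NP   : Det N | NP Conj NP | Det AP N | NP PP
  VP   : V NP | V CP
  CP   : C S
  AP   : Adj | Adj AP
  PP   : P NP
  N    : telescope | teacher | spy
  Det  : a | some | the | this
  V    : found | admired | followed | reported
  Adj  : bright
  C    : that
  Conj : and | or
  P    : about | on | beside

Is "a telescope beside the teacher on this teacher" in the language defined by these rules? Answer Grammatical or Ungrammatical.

Ungrammatical

For S → NP VP, every NP-prefix leaves a non-VP remainder: after 'a telescope' the remainder is not a VP; after 'a telescope beside the teacher' the remainder is not a VP.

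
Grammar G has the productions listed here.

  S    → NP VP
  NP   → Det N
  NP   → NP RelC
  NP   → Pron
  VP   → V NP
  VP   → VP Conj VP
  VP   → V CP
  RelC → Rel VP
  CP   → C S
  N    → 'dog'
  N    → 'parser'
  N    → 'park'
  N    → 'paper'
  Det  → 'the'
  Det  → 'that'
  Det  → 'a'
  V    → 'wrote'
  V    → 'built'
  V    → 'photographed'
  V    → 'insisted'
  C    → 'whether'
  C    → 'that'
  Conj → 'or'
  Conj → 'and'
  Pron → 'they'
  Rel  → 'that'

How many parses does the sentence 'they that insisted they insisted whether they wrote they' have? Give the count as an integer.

[S [NP [NP [Pron they]] [RelC [Rel that] [VP [V insisted] [NP [Pron they]]]]] [VP [V insisted] [CP [C whether] [S [NP [Pron they]] [VP [V wrote] [NP [Pron they]]]]]]]
No rule offers an alternative attachment or grouping for any span, so this is the only derivation.

1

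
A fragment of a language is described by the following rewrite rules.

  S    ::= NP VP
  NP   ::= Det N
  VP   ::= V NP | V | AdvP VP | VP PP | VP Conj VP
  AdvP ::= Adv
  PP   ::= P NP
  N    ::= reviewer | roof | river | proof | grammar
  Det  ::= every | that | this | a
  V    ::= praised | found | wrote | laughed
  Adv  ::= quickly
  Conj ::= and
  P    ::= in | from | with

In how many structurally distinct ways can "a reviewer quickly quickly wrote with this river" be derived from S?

Two of the 3 distinct bracketings:
[S [NP [Det a] [N reviewer]] [VP [AdvP [Adv quickly]] [VP [AdvP [Adv quickly]] [VP [VP [V wrote]] [PP [P with] [NP [Det this] [N river]]]]]]]
[S [NP [Det a] [N reviewer]] [VP [AdvP [Adv quickly]] [VP [VP [AdvP [Adv quickly]] [VP [V wrote]]] [PP [P with] [NP [Det this] [N river]]]]]]
The trees differ in how a recursive rule is bracketed over the same span.

3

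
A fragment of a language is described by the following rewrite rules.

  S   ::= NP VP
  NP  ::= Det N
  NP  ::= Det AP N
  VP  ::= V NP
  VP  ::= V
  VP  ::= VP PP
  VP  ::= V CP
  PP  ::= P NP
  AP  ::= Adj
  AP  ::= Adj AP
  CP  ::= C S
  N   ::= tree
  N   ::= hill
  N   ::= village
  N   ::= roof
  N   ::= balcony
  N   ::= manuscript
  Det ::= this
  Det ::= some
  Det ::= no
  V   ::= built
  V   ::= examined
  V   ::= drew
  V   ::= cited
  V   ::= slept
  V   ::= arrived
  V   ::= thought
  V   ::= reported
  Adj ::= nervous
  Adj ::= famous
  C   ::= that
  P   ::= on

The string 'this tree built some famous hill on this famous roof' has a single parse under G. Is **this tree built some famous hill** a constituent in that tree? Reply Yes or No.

No

[S [NP [Det this] [N tree]] [VP [VP [V built] [NP [Det some] [AP [Adj famous]] [N hill]]] [PP [P on] [NP [Det this] [AP [Adj famous]] [N roof]]]]]
The smallest constituent containing 'this tree built some famous hill' is the S spanning 'this tree built some famous hill on this famous roof'; no single node in the tree dominates exactly the given words.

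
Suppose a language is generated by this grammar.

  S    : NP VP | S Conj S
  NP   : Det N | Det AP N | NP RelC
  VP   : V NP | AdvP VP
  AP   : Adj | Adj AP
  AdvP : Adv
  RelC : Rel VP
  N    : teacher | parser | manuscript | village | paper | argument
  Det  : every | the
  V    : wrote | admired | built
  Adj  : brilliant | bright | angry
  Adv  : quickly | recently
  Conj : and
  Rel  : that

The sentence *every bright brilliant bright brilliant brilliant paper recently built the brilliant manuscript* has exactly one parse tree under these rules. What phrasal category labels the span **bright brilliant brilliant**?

S
  NP
    Det: every
    AP
      Adj: bright
      AP
        Adj: brilliant
        AP
          Adj: bright
          AP
            Adj: brilliant
            AP
              Adj: brilliant
    N: paper
  VP
    AdvP
      Adv: recently
    VP
      V: built
      NP
        Det: the
        AP
          Adj: brilliant
        N: manuscript
The span 'bright brilliant brilliant' is the AP node built by AP → Adj AP.

AP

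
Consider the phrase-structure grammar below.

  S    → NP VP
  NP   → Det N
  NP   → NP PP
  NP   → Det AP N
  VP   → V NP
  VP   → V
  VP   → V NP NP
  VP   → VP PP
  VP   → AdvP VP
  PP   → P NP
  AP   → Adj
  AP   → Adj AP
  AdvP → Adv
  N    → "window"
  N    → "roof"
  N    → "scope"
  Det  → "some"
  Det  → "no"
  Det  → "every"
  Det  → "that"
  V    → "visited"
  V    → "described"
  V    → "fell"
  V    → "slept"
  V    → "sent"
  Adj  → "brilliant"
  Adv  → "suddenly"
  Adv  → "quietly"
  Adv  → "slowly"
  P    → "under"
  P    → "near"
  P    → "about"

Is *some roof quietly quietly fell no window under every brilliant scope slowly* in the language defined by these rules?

For S → NP VP, the only prefix that parses as NP is 'some roof', but the remainder 'quietly quietly fell no window under every brilliant scope slowly' is not a VP under these rules.

Ungrammatical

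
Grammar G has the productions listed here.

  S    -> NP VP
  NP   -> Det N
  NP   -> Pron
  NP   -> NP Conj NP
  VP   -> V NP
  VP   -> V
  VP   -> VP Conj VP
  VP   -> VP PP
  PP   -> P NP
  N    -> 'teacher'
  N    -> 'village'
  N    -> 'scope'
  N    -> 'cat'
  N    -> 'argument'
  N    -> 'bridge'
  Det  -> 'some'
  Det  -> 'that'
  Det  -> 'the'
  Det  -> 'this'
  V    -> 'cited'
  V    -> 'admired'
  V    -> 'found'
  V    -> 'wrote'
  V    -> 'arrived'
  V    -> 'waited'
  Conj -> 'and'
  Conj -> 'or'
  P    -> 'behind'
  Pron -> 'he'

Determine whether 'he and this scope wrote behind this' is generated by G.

Ungrammatical

For S → NP VP, every NP-prefix leaves a non-VP remainder: after 'he' the remainder is not a VP; after 'he and this scope' the remainder is not a VP.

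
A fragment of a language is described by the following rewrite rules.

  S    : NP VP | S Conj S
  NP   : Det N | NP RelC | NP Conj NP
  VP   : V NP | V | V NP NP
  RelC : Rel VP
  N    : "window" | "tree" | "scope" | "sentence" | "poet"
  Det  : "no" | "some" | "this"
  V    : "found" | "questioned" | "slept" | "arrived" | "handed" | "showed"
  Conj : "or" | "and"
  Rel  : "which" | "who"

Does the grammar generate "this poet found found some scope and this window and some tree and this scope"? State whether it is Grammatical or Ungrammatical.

Ungrammatical

For S → NP VP, the only prefix that parses as NP is 'this poet', but the remainder 'found found some scope and this window and some tree and this scope' is not a VP under these rules. The alternative S rule S → S Conj S likewise has no satisfying split.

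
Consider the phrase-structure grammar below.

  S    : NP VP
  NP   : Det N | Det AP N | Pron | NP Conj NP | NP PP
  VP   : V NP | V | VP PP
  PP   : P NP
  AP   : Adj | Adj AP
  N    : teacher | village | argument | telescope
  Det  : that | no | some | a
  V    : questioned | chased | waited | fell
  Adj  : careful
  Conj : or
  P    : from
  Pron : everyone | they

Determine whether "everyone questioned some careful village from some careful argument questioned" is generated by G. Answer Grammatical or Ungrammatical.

Ungrammatical

For S → NP VP, the only prefix that parses as NP is 'everyone', but the remainder 'questioned some careful village from some careful argument questioned' is not a VP under these rules.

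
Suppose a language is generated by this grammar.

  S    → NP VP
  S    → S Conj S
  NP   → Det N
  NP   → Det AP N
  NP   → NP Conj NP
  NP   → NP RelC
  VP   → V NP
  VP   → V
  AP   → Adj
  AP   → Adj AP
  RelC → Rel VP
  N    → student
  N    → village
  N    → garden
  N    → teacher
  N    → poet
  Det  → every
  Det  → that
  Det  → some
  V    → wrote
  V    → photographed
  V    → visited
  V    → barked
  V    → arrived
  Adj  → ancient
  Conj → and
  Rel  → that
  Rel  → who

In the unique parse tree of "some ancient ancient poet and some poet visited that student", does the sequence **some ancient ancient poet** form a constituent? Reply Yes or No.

[S [NP [NP [Det some] [AP [Adj ancient] [AP [Adj ancient]]] [N poet]] [Conj and] [NP [Det some] [N poet]]] [VP [V visited] [NP [Det that] [N student]]]]
The words 'some ancient ancient poet' are exhaustively dominated by a single NP node (built by NP → Det AP N), so they form a constituent.

Yes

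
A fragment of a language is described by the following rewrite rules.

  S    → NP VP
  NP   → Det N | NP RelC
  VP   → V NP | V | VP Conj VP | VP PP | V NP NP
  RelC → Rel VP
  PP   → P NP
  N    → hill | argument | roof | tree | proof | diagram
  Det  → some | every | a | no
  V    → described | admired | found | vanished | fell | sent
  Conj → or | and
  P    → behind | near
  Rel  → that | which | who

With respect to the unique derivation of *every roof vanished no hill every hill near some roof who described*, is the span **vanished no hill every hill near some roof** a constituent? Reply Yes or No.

No

[S [NP [Det every] [N roof]] [VP [VP [V vanished] [NP [Det no] [N hill]] [NP [Det every] [N hill]]] [PP [P near] [NP [NP [Det some] [N roof]] [RelC [Rel who] [VP [V described]]]]]]]
The smallest constituent containing 'vanished no hill every hill near some roof' is the VP spanning 'vanished no hill every hill near some roof who described'; no single node in the tree dominates exactly the given words.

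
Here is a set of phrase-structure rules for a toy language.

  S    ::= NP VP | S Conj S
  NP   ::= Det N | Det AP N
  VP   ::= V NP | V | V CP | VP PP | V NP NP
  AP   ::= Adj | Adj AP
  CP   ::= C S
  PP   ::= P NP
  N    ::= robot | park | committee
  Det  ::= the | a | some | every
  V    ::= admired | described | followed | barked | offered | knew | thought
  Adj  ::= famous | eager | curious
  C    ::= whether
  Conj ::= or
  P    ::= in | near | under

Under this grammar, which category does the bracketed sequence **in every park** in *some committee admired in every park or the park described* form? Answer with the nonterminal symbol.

PP

S
  S
    NP
      Det: some
      N: committee
    VP
      VP
        V: admired
      PP
        P: in
        NP
          Det: every
          N: park
  Conj: or
  S
    NP
      Det: the
      N: park
    VP
      V: described
The span 'in every park' is the PP node built by PP → P NP.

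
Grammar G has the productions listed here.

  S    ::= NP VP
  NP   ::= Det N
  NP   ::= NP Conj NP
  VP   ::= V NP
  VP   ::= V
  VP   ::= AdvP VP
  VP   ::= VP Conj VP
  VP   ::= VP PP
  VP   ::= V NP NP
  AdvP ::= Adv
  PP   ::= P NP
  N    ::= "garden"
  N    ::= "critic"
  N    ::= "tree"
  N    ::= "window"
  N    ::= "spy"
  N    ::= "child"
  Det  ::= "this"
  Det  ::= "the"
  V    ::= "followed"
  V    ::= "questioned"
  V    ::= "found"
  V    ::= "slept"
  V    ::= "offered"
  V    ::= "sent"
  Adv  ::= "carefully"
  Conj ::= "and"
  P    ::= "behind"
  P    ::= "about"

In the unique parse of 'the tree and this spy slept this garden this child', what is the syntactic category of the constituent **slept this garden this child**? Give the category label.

S
  NP
    NP
      Det: the
      N: tree
    Conj: and
    NP
      Det: this
      N: spy
  VP
    V: slept
    NP
      Det: this
      N: garden
    NP
      Det: this
      N: child
The span 'slept this garden this child' is the VP node built by VP → V NP NP.

VP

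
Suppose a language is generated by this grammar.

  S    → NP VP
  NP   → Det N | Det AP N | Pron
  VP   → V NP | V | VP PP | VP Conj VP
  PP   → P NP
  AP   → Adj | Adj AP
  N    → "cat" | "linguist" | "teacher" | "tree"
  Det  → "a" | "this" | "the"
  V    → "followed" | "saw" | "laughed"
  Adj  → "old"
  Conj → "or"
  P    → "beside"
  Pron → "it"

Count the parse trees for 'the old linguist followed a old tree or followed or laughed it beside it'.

5

Two of the 5 distinct bracketings:
[S [NP [Det the] [AP [Adj old]] [N linguist]] [VP [VP [VP [V followed] [NP [Det a] [AP [Adj old]] [N tree]]] [Conj or] [VP [VP [V followed]] [Conj or] [VP [V laughed] [NP [Pron it]]]]] [PP [P beside] [NP [Pron it]]]]]
[S [NP [Det the] [AP [Adj old]] [N linguist]] [VP [VP [VP [VP [V followed] [NP [Det a] [AP [Adj old]] [N tree]]] [Conj or] [VP [V followed]]] [Conj or] [VP [V laughed] [NP [Pron it]]]] [PP [P beside] [NP [Pron it]]]]]
The trees differ in how a recursive rule is bracketed over the same span.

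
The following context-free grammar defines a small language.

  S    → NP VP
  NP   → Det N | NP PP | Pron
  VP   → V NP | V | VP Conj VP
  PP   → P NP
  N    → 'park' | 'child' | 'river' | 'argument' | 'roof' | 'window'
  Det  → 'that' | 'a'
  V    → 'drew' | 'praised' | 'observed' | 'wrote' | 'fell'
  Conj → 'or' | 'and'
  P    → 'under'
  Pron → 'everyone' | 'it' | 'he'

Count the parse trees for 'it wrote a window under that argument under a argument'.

2

The two bracketings:
[S [NP [Pron it]] [VP [V wrote] [NP [NP [Det a] [N window]] [PP [P under] [NP [NP [Det that] [N argument]] [PP [P under] [NP [Det a] [N argument]]]]]]]]
[S [NP [Pron it]] [VP [V wrote] [NP [NP [NP [Det a] [N window]] [PP [P under] [NP [Det that] [N argument]]]] [PP [P under] [NP [Det a] [N argument]]]]]]
The trees differ in how a recursive rule is bracketed over the same span.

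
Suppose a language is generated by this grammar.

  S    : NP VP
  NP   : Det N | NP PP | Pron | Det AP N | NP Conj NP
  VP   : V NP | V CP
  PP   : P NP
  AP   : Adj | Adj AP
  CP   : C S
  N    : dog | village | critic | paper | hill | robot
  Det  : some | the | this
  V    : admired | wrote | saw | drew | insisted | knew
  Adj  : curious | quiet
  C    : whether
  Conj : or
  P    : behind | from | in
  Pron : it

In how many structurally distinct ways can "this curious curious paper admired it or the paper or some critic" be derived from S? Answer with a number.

The two bracketings:
[S [NP [Det this] [AP [Adj curious] [AP [Adj curious]]] [N paper]] [VP [V admired] [NP [NP [Pron it]] [Conj or] [NP [NP [Det the] [N paper]] [Conj or] [NP [Det some] [N critic]]]]]]
[S [NP [Det this] [AP [Adj curious] [AP [Adj curious]]] [N paper]] [VP [V admired] [NP [NP [NP [Pron it]] [Conj or] [NP [Det the] [N paper]]] [Conj or] [NP [Det some] [N critic]]]]]
The trees differ in how a recursive rule is bracketed over the same span.

2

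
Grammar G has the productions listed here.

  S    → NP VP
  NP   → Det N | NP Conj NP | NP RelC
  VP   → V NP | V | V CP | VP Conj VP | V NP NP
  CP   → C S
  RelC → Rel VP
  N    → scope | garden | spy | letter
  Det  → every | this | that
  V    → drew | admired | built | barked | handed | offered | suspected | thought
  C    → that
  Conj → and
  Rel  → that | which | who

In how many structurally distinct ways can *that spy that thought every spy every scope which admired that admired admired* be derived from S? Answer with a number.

Two of the 3 distinct bracketings:
[S [NP [NP [Det that] [N spy]] [RelC [Rel that] [VP [V thought] [NP [Det every] [N spy]] [NP [NP [NP [Det every] [N scope]] [RelC [Rel which] [VP [V admired]]]] [RelC [Rel that] [VP [V admired]]]]]]] [VP [V admired]]]
[S [NP [NP [NP [Det that] [N spy]] [RelC [Rel that] [VP [V thought] [NP [Det every] [N spy]] [NP [NP [Det every] [N scope]] [RelC [Rel which] [VP [V admired]]]]]]] [RelC [Rel that] [VP [V admired]]]] [VP [V admired]]]
The trees differ in how a recursive rule is bracketed over the same span.

3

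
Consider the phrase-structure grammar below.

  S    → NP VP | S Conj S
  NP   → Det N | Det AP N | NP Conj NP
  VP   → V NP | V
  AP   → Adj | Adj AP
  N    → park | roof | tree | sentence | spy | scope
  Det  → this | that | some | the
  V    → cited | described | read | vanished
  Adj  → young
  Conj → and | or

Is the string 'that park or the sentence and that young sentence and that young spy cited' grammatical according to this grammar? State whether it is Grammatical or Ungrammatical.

[S [NP [NP [Det that] [N park]] [Conj or] [NP [NP [Det the] [N sentence]] [Conj and] [NP [NP [Det that] [AP [Adj young]] [N sentence]] [Conj and] [NP [Det that] [AP [Adj young]] [N spy]]]]] [VP [V cited]]]
The bracketing above is licensed at every node by one of the given productions, with S at the root.

Grammatical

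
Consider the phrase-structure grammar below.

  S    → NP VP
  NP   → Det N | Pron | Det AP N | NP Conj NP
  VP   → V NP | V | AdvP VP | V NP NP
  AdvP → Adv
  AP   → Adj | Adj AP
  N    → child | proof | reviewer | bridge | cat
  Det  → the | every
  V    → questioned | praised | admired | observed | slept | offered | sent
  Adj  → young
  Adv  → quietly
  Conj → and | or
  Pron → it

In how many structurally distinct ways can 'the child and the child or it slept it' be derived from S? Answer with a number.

The two bracketings:
[S [NP [NP [Det the] [N child]] [Conj and] [NP [NP [Det the] [N child]] [Conj or] [NP [Pron it]]]] [VP [V slept] [NP [Pron it]]]]
[S [NP [NP [NP [Det the] [N child]] [Conj and] [NP [Det the] [N child]]] [Conj or] [NP [Pron it]]] [VP [V slept] [NP [Pron it]]]]
The trees differ in how a recursive rule is bracketed over the same span.

2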